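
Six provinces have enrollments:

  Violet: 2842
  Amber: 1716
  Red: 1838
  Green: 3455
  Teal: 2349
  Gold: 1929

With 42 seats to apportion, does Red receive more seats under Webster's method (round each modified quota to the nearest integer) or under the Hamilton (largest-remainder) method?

Hamilton

Webster: Violet 9, Amber 5, Red 5, Green 10, Teal 7, Gold 6.
Hamilton: Violet 8, Amber 5, Red 6, Green 10, Teal 7, Gold 6.
Red gets 5 under Webster and 6 under Hamilton.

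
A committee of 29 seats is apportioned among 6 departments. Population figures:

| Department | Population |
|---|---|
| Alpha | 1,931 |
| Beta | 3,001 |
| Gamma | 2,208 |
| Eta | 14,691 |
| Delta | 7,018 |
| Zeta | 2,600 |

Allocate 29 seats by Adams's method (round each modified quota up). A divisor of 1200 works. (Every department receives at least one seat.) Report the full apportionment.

With modified divisor 1200: modified quotas Alpha 1.609, Beta 2.501, Gamma 1.840, Eta 12.242, Delta 5.848, Zeta 2.167.
Rounding up: Alpha 2, Beta 3, Gamma 2, Eta 13, Delta 6, Zeta 3 (total 29).

Alpha 2; Beta 3; Gamma 2; Eta 13; Delta 6; Zeta 3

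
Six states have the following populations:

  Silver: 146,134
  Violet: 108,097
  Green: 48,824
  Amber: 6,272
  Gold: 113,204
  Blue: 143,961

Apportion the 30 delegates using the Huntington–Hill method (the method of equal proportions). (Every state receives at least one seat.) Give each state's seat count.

With divisor 19632: modified quotas Silver 7.444, Violet 5.506, Green 2.487, Amber 0.319, Gold 5.766, Blue 7.333.
Geometric-mean thresholds: Silver √(7·8)=7.483, Violet √(5·6)=5.477, Green √(2·3)=2.449, Amber (min 1), Gold √(5·6)=5.477, Blue √(7·8)=7.483.
Each quota rounded against its threshold gives Silver 7, Violet 6, Green 3, Amber 1, Gold 6, Blue 7 (total 30).

Silver 7; Violet 6; Green 3; Amber 1; Gold 6; Blue 7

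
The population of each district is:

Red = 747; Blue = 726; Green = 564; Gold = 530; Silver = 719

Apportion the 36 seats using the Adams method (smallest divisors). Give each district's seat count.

Red 8; Blue 8; Green 6; Gold 6; Silver 8

Standard divisor 3286/36 ≈ 91.278; standard quotas: Red 8.184, Blue 7.954, Green 6.179, Gold 5.806, Silver 7.877.
Rounding up gives 9, 8, 7, 6, 8 = 38 seats, so the divisor must be adjusted.
With modified divisor 100: modified quotas Red 7.470, Blue 7.260, Green 5.640, Gold 5.300, Silver 7.190.
Rounding up: Red 8, Blue 8, Green 6, Gold 6, Silver 8 (total 36).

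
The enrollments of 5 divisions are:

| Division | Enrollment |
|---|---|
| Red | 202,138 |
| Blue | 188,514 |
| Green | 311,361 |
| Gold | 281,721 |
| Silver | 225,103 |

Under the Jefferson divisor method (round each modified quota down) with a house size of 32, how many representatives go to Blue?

Standard divisor 1208837/32 ≈ 37776.156; standard quotas: Red 5.351, Blue 4.990, Green 8.242, Gold 7.458, Silver 5.959.
Rounding down gives 5, 4, 8, 7, 5 = 29 seats, so the divisor must be adjusted.
With modified divisor 34900: modified quotas Red 5.792, Blue 5.402, Green 8.922, Gold 8.072, Silver 6.450.
Rounding down: Red 5, Blue 5, Green 8, Gold 8, Silver 6 (total 32).
Blue receives 5.

5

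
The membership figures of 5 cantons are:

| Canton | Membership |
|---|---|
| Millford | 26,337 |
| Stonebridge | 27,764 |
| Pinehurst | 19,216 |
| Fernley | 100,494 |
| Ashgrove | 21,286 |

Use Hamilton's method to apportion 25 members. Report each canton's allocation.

Total 195097; standard divisor 195097/25 ≈ 7803.88.
Standard quotas: Millford 3.3749, Stonebridge 3.5577, Pinehurst 2.4624, Fernley 12.8774, Ashgrove 2.7276.
Lower quotas: Millford 3, Stonebridge 3, Pinehurst 2, Fernley 12, Ashgrove 2 (sum 22, leaving 3 seats).
Remainders in descending order: Fernley 0.8774, Ashgrove 0.7276, Stonebridge 0.5577, Pinehurst 0.4624, Millford 0.3749.
The surplus seats go to Fernley, Ashgrove, Stonebridge.

Millford: 3, Stonebridge: 4, Pinehurst: 2, Fernley: 13, Ashgrove: 3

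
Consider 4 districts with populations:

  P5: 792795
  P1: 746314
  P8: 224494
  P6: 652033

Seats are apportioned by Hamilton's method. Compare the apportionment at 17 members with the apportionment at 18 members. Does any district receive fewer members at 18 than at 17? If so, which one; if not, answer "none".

At 17 seats: P5 5, P1 5, P8 2, P6 5.
At 18 seats: P5 6, P1 5, P8 2, P6 5.
No district's allocation decreased.

none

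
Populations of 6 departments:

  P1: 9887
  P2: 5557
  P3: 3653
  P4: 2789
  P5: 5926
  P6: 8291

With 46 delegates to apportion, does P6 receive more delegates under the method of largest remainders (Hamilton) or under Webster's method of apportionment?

Hamilton: P1 13, P2 7, P3 5, P4 3, P5 7, P6 11.
Webster: P1 13, P2 7, P3 5, P4 4, P5 7, P6 10.
P6 gets 11 under Hamilton and 10 under Webster.

Hamilton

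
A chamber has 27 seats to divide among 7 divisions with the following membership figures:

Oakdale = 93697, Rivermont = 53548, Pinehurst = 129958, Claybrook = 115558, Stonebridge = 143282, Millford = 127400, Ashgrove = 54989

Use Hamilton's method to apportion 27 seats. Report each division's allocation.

The standard divisor is 718432/27 ≈ 26608.593.
Standard quotas: Oakdale 3.5213, Rivermont 2.0124, Pinehurst 4.8841, Claybrook 4.3429, Stonebridge 5.3848, Millford 4.7879, Ashgrove 2.0666.
Lower quotas: Oakdale 3, Rivermont 2, Pinehurst 4, Claybrook 4, Stonebridge 5, Millford 4, Ashgrove 2 (sum 24, leaving 3 seats).
Remainders in descending order: Pinehurst 0.8841, Millford 0.7879, Oakdale 0.5213, Stonebridge 0.3848, Claybrook 0.3429, Ashgrove 0.0666, Rivermont 0.0124.
The surplus seats go to Pinehurst, Millford, Oakdale.

Oakdale: 4, Rivermont: 2, Pinehurst: 5, Claybrook: 4, Stonebridge: 5, Millford: 5, Ashgrove: 2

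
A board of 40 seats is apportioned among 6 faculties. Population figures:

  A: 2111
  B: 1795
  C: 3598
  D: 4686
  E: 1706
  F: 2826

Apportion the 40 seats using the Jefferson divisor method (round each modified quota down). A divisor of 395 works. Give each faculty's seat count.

With modified divisor 395: modified quotas A 5.344, B 4.544, C 9.109, D 11.863, E 4.319, F 7.154.
Rounding down: A 5, B 4, C 9, D 11, E 4, F 7 (total 40).

A=5, B=4, C=9, D=11, E=4, F=7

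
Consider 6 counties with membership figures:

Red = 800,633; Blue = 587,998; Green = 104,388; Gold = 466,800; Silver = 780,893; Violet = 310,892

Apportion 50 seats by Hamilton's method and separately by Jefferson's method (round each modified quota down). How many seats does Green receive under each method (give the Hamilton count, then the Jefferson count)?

2 and 1

Hamilton: Red 13, Blue 9, Green 2, Gold 8, Silver 13, Violet 5.
Jefferson: Red 13, Blue 10, Green 1, Gold 8, Silver 13, Violet 5.
Green gets 2 under Hamilton and 1 under Jefferson.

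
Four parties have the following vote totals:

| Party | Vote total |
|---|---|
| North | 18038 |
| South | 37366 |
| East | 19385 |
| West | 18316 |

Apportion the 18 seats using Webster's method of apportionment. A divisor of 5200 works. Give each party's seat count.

North 3, South 7, East 4, West 4

With modified divisor 5200: modified quotas North 3.469, South 7.186, East 3.728, West 3.522.
Rounding to the nearest integer: North 3, South 7, East 4, West 4 (total 18).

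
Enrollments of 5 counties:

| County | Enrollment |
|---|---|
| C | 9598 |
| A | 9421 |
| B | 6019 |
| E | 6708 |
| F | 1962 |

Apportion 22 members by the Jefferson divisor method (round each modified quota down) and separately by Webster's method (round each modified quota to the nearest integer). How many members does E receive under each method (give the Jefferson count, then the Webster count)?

4 and 5

Jefferson: C 7, A 6, B 4, E 4, F 1.
Webster: C 6, A 6, B 4, E 5, F 1.
E gets 4 under Jefferson and 5 under Webster.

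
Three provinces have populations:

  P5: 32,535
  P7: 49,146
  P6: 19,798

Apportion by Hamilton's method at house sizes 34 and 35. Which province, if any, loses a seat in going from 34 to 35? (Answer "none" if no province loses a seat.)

none

At 34 seats: P5 11, P7 16, P6 7.
At 35 seats: P5 11, P7 17, P6 7.
No province's allocation decreased.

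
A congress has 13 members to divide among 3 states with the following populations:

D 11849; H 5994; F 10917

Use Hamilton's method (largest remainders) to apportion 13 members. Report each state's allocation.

Standard divisor: 28760 ÷ 13 ≈ 2212.308.
Standard quotas: D 5.3559, H 2.7094, F 4.9347.
Lower quotas: D 5, H 2, F 4 (sum 11, leaving 2 seats).
Remainders in descending order: F 0.9347, H 0.7094, D 0.3559.
Largest remainders: F, H receive the extra seats.

D 5, H 3, F 5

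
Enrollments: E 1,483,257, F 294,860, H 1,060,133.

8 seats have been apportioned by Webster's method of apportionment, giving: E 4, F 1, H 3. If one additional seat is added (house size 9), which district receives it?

Priority for the next seat is population ÷ (current seats + 0.5).
Priorities: E 329612.667, F 196573.333, H 302895.143.
Highest priority: E.

E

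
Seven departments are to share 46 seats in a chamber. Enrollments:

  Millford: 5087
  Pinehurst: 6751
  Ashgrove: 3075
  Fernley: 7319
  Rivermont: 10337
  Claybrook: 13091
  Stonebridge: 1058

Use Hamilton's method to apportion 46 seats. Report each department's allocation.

Millford 5, Pinehurst 7, Ashgrove 3, Fernley 7, Rivermont 10, Claybrook 13, Stonebridge 1

Standard divisor: 46718 ÷ 46 ≈ 1015.609.
Standard quotas: Millford 5.0088, Pinehurst 6.6472, Ashgrove 3.0277, Fernley 7.2065, Rivermont 10.1781, Claybrook 12.8898, Stonebridge 1.0417.
Lower quotas: Millford 5, Pinehurst 6, Ashgrove 3, Fernley 7, Rivermont 10, Claybrook 12, Stonebridge 1 (sum 44, leaving 2 seats).
Remainders in descending order: Claybrook 0.8898, Pinehurst 0.6472, Fernley 0.2065, Rivermont 0.1781, Stonebridge 0.0417, Ashgrove 0.0277, Millford 0.0088.
Largest remainders: Claybrook, Pinehurst receive the extra seats.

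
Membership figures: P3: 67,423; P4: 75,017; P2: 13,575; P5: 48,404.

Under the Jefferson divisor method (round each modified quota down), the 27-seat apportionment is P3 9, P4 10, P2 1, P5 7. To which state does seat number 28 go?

P4

Priority for the next seat is population ÷ (current seats + 1).
Priorities: P3 6742.300, P4 6819.727, P2 6787.500, P5 6050.500.
Highest priority: P4.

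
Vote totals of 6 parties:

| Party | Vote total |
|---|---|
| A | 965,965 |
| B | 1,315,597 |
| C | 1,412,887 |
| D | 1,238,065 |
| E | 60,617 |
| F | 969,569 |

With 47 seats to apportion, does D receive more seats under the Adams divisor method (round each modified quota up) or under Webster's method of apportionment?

Adams: A 8, B 10, C 11, D 9, E 1, F 8.
Webster: A 8, B 10, C 11, D 10, E 0, F 8.
D gets 9 under Adams and 10 under Webster.

Webster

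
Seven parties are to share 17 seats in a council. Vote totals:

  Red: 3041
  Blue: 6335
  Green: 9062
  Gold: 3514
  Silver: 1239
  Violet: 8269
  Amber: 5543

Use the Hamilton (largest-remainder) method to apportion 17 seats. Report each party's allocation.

The standard divisor is 37003/17 ≈ 2176.647.
Standard quotas: Red 1.3971, Blue 2.9104, Green 4.1633, Gold 1.6144, Silver 0.5692, Violet 3.7990, Amber 2.5466.
Lower quotas: Red 1, Blue 2, Green 4, Gold 1, Silver 0, Violet 3, Amber 2 (sum 13, leaving 4 seats).
Remainders in descending order: Blue 0.9104, Violet 0.7990, Gold 0.6144, Silver 0.5692, Amber 0.5466, Red 0.3971, Green 0.1633.
Largest remainders: Blue, Violet, Gold, Silver receive the extra seats.

Red: 1, Blue: 3, Green: 4, Gold: 2, Silver: 1, Violet: 4, Amber: 2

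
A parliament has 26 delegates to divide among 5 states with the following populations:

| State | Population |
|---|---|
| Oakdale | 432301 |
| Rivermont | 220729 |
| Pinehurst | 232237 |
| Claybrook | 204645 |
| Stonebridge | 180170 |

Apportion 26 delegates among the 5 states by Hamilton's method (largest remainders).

Total 1270082; standard divisor 1270082/26 ≈ 48849.308.
Standard quotas: Oakdale 8.8497, Rivermont 4.5186, Pinehurst 4.7542, Claybrook 4.1893, Stonebridge 3.6883.
Lower quotas: Oakdale 8, Rivermont 4, Pinehurst 4, Claybrook 4, Stonebridge 3 (sum 23, leaving 3 seats).
Remainders in descending order: Oakdale 0.8497, Pinehurst 0.7542, Stonebridge 0.6883, Rivermont 0.5186, Claybrook 0.1893.
Largest remainders: Oakdale, Pinehurst, Stonebridge receive the extra seats.

Oakdale=9, Rivermont=4, Pinehurst=5, Claybrook=4, Stonebridge=4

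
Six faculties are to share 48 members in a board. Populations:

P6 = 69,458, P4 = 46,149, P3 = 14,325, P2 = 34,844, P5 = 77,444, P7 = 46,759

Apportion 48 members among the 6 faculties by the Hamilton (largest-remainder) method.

P6 11, P4 8, P3 2, P2 6, P5 13, P7 8

Standard divisor: 288979 ÷ 48 ≈ 6020.396.
Standard quotas: P6 11.5371, P4 7.6654, P3 2.3794, P2 5.7877, P5 12.8636, P7 7.7668.
Lower quotas: P6 11, P4 7, P3 2, P2 5, P5 12, P7 7 (sum 44, leaving 4 seats).
Remainders in descending order: P5 0.8636, P2 0.7877, P7 0.7668, P4 0.6654, P6 0.5371, P3 0.3794.
The surplus seats go to P5, P2, P7, P4.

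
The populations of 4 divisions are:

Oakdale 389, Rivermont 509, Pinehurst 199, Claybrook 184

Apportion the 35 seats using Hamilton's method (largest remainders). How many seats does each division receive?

Total 1281; standard divisor 1281/35 ≈ 36.6.
Standard quotas: Oakdale 10.628, Rivermont 13.907, Pinehurst 5.437, Claybrook 5.027.
Lower quotas: Oakdale 10, Rivermont 13, Pinehurst 5, Claybrook 5 (sum 33, leaving 2 seats).
Remainders in descending order: Rivermont 0.907, Oakdale 0.628, Pinehurst 0.437, Claybrook 0.027.
Largest remainders: Rivermont, Oakdale receive the extra seats.

Oakdale=11, Rivermont=14, Pinehurst=5, Claybrook=5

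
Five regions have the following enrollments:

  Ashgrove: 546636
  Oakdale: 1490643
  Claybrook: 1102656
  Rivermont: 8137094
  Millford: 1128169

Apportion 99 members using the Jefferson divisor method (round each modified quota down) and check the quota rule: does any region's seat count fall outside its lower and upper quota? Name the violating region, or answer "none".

Standard quotas: Ashgrove 4.362, Oakdale 11.896, Claybrook 8.800, Rivermont 64.938, Millford 9.003.
Jefferson allocation: Ashgrove 4, Oakdale 12, Claybrook 8, Rivermont 66, Millford 9.
Rivermont has quota 64.938 (lower 64, upper 65) but receives 66 — outside the quota interval.

Rivermont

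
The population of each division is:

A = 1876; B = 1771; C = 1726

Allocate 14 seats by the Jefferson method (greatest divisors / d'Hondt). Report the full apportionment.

Standard divisor 5373/14 ≈ 383.786; standard quotas: A 4.888, B 4.615, C 4.497.
Rounding down gives 4, 4, 4 = 12 seats, so the divisor must be adjusted.
With modified divisor 350: modified quotas A 5.360, B 5.060, C 4.931.
Rounding down: A 5, B 5, C 4 (total 14).

A: 5, B: 5, C: 4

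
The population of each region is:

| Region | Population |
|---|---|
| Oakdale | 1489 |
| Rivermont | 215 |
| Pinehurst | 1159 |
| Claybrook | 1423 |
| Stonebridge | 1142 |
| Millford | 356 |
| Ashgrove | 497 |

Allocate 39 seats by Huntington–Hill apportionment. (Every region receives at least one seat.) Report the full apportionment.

Oakdale 10; Rivermont 1; Pinehurst 7; Claybrook 9; Stonebridge 7; Millford 2; Ashgrove 3

With divisor 156: modified quotas Oakdale 9.545, Rivermont 1.378, Pinehurst 7.429, Claybrook 9.122, Stonebridge 7.321, Millford 2.282, Ashgrove 3.186.
Geometric-mean thresholds: Oakdale √(9·10)=9.487, Rivermont √(1·2)=1.414, Pinehurst √(7·8)=7.483, Claybrook √(9·10)=9.487, Stonebridge √(7·8)=7.483, Millford √(2·3)=2.449, Ashgrove √(3·4)=3.464.
Each quota rounded against its threshold gives Oakdale 10, Rivermont 1, Pinehurst 7, Claybrook 9, Stonebridge 7, Millford 2, Ashgrove 3 (total 39).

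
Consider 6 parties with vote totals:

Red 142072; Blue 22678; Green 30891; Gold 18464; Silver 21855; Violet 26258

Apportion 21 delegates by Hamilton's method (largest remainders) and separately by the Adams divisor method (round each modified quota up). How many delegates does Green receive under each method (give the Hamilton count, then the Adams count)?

Hamilton: Red 11, Blue 2, Green 2, Gold 2, Silver 2, Violet 2.
Adams: Red 10, Blue 2, Green 3, Gold 2, Silver 2, Violet 2.
Green gets 2 under Hamilton and 3 under Adams.

2 and 3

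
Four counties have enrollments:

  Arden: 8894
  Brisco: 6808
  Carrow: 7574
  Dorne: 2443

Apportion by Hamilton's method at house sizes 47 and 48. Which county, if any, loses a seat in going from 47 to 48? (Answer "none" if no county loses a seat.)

At 47 seats: Arden 16, Brisco 12, Carrow 14, Dorne 5.
At 48 seats: Arden 17, Brisco 13, Carrow 14, Dorne 4.
Dorne drops from 5 to 4.

Dorne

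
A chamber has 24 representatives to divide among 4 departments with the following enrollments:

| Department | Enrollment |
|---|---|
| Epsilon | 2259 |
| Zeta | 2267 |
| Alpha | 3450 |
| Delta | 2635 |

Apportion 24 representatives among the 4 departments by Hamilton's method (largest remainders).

Epsilon=5, Zeta=5, Alpha=8, Delta=6

The standard divisor is 10611/24 ≈ 442.125.
Standard quotas: Epsilon 5.109, Zeta 5.128, Alpha 7.803, Delta 5.960.
Lower quotas: Epsilon 5, Zeta 5, Alpha 7, Delta 5 (sum 22, leaving 2 seats).
Remainders in descending order: Delta 0.960, Alpha 0.803, Zeta 0.128, Epsilon 0.109.
Largest remainders: Delta, Alpha receive the extra seats.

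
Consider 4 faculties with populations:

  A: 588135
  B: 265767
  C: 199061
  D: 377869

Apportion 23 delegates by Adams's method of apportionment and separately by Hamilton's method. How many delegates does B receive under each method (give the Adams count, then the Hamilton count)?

5 and 4

Adams: A 9, B 5, C 3, D 6.
Hamilton: A 10, B 4, C 3, D 6.
B gets 5 under Adams and 4 under Hamilton.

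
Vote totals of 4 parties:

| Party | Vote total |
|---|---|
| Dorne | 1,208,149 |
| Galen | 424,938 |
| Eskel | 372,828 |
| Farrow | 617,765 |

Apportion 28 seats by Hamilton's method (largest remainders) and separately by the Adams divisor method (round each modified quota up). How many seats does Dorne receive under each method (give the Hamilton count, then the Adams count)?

Hamilton: Dorne 13, Galen 4, Eskel 4, Farrow 7.
Adams: Dorne 12, Galen 5, Eskel 4, Farrow 7.
Dorne gets 13 under Hamilton and 12 under Adams.

13 and 12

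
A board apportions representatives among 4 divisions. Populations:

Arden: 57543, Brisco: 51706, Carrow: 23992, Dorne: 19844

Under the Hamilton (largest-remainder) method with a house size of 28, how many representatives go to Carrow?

The standard divisor is 153085/28 ≈ 5467.321.
Standard quotas: Arden 10.5249, Brisco 9.4573, Carrow 4.3883, Dorne 3.6296.
Lower quotas: Arden 10, Brisco 9, Carrow 4, Dorne 3 (sum 26, leaving 2 seats).
Remainders in descending order: Dorne 0.6296, Arden 0.5249, Brisco 0.4573, Carrow 0.3883.
Largest remainders: Dorne, Arden receive the extra seats.
Carrow receives 4.

4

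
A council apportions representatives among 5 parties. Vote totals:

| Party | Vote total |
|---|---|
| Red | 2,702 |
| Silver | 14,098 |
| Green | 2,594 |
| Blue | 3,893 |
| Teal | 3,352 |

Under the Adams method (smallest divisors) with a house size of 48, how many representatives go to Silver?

Standard divisor 26639/48 ≈ 554.979; standard quotas: Red 4.869, Silver 25.403, Green 4.674, Blue 7.015, Teal 6.040.
Rounding up gives 5, 26, 5, 8, 7 = 51 seats, so the divisor must be adjusted.
With modified divisor 580: modified quotas Red 4.659, Silver 24.307, Green 4.472, Blue 6.712, Teal 5.779.
Rounding up: Red 5, Silver 25, Green 5, Blue 7, Teal 6 (total 48).
Silver receives 25.

25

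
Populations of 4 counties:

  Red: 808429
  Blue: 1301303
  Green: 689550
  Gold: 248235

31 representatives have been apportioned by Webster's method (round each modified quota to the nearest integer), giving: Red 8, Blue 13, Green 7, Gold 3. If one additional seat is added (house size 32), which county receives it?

Blue

Priority for the next seat is population ÷ (current seats + 0.5).
Priorities: Red 95109.294, Blue 96392.815, Green 91940.000, Gold 70924.286.
Highest priority: Blue.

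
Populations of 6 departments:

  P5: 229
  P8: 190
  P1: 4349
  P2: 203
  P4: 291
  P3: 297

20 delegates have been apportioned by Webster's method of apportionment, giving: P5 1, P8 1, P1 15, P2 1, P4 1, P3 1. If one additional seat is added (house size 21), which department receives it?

P1

Priority for the next seat is population ÷ (current seats + 0.5).
Priorities: P5 152.667, P8 126.667, P1 280.581, P2 135.333, P4 194.000, P3 198.000.
Highest priority: P1.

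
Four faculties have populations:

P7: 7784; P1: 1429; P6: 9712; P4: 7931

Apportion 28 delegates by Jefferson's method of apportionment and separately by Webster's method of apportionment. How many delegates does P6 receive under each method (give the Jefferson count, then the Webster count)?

Jefferson: P7 8, P1 1, P6 11, P4 8.
Webster: P7 8, P1 2, P6 10, P4 8.
P6 gets 11 under Jefferson and 10 under Webster.

11 and 10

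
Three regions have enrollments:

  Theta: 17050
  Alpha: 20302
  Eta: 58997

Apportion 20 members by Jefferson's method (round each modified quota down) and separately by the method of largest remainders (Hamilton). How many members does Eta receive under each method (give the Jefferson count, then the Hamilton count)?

13 and 12

Jefferson: Theta 3, Alpha 4, Eta 13.
Hamilton: Theta 4, Alpha 4, Eta 12.
Eta gets 13 under Jefferson and 12 under Hamilton.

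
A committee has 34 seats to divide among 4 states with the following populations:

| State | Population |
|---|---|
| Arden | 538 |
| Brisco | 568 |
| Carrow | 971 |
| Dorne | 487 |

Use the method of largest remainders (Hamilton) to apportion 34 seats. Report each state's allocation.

Arden 7, Brisco 8, Carrow 13, Dorne 6

The standard divisor is 2564/34 ≈ 75.412.
Standard quotas: Arden 7.134, Brisco 7.532, Carrow 12.876, Dorne 6.458.
Lower quotas: Arden 7, Brisco 7, Carrow 12, Dorne 6 (sum 32, leaving 2 seats).
Remainders in descending order: Carrow 0.876, Brisco 0.532, Dorne 0.458, Arden 0.134.
Largest remainders: Carrow, Brisco receive the extra seats.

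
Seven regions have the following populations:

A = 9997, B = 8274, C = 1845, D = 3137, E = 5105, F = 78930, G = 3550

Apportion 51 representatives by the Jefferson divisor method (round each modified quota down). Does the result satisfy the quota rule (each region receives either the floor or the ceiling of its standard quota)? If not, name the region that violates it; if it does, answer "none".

Standard quotas: A 4.600, B 3.807, C 0.849, D 1.443, E 2.349, F 36.318, G 1.633.
Jefferson allocation: A 4, B 4, C 0, D 1, E 2, F 39, G 1.
F has quota 36.318 (lower 36, upper 37) but receives 39 — outside the quota interval.

F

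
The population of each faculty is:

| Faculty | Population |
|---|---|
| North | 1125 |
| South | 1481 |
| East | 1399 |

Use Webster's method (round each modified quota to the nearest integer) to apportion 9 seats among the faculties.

Standard divisor 4005/9 ≈ 445; standard quotas: North 2.528, South 3.328, East 3.144.
Rounding to the nearest integer gives North 3, South 3, East 3 — total 9, matching the house size, so no adjustment is needed.

North 3; South 3; East 3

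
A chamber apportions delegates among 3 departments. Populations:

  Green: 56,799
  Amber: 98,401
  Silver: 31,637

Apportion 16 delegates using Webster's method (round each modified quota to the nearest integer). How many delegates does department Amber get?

Standard divisor 186837/16 ≈ 11677.312; standard quotas: Green 4.864, Amber 8.427, Silver 2.709.
Rounding to the nearest integer gives Green 5, Amber 8, Silver 3 — total 16, matching the house size, so no adjustment is needed.
Amber receives 8.

8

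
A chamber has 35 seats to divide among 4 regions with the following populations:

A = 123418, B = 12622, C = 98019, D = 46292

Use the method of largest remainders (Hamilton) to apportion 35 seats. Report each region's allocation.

Standard divisor: 280351 ÷ 35 ≈ 8010.029.
Standard quotas: A 15.4079, B 1.5758, C 12.2370, D 5.7793.
Lower quotas: A 15, B 1, C 12, D 5 (sum 33, leaving 2 seats).
Remainders in descending order: D 0.7793, B 0.5758, A 0.4079, C 0.2370.
Largest remainders: D, B receive the extra seats.

A=15, B=2, C=12, D=6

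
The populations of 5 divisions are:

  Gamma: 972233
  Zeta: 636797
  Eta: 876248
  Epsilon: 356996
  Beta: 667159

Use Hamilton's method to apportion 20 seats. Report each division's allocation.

Standard divisor: 3509433 ÷ 20 ≈ 175471.65.
Standard quotas: Gamma 5.5407, Zeta 3.6291, Eta 4.9937, Epsilon 2.0345, Beta 3.8021.
Lower quotas: Gamma 5, Zeta 3, Eta 4, Epsilon 2, Beta 3 (sum 17, leaving 3 seats).
Remainders in descending order: Eta 0.9937, Beta 0.8021, Zeta 0.6291, Gamma 0.5407, Epsilon 0.0345.
The surplus seats go to Eta, Beta, Zeta.

Gamma: 5; Zeta: 4; Eta: 5; Epsilon: 2; Beta: 4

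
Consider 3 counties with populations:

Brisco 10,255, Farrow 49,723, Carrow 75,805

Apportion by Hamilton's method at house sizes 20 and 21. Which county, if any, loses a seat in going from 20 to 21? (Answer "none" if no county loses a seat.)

At 20 seats: Brisco 2, Farrow 7, Carrow 11.
At 21 seats: Brisco 1, Farrow 8, Carrow 12.
Brisco drops from 2 to 1.

Brisco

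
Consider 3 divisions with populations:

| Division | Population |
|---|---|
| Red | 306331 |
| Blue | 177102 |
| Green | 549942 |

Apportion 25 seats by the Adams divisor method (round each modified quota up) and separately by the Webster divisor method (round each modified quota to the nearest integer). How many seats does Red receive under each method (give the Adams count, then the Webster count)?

Adams: Red 7, Blue 5, Green 13.
Webster: Red 8, Blue 4, Green 13.
Red gets 7 under Adams and 8 under Webster.

7 and 8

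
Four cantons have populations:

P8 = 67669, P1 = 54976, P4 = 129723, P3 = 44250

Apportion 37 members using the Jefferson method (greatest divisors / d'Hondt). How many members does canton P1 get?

7

Standard divisor 296618/37 ≈ 8016.703; standard quotas: P8 8.441, P1 6.858, P4 16.182, P3 5.520.
Rounding down gives 8, 6, 16, 5 = 35 seats, so the divisor must be adjusted.
With modified divisor 7600: modified quotas P8 8.904, P1 7.234, P4 17.069, P3 5.822.
Rounding down: P8 8, P1 7, P4 17, P3 5 (total 37).
P1 receives 7.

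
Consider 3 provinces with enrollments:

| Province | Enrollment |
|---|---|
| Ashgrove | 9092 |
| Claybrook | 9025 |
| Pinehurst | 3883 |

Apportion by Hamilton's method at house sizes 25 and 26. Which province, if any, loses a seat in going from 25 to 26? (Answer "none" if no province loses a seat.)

Pinehurst

At 25 seats: Ashgrove 10, Claybrook 10, Pinehurst 5.
At 26 seats: Ashgrove 11, Claybrook 11, Pinehurst 4.
Pinehurst drops from 5 to 4.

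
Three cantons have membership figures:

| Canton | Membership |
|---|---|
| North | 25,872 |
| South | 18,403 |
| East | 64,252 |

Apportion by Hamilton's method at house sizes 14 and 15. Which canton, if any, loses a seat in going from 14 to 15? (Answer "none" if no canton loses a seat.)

At 14 seats: North 3, South 3, East 8.
At 15 seats: North 4, South 2, East 9.
South drops from 3 to 2.

South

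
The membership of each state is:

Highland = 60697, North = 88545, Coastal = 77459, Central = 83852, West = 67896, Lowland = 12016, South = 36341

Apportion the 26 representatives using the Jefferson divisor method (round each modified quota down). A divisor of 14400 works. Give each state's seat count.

Highland: 4, North: 6, Coastal: 5, Central: 5, West: 4, Lowland: 0, South: 2

With modified divisor 14400: modified quotas Highland 4.215, North 6.149, Coastal 5.379, Central 5.823, West 4.715, Lowland 0.834, South 2.524.
Rounding down: Highland 4, North 6, Coastal 5, Central 5, West 4, Lowland 0, South 2 (total 26).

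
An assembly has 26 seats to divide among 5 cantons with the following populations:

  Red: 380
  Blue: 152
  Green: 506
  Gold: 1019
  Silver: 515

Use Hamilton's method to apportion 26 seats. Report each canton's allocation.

Red 4, Blue 2, Green 5, Gold 10, Silver 5

Total 2572; standard divisor 2572/26 ≈ 98.923.
Standard quotas: Red 3.841, Blue 1.537, Green 5.115, Gold 10.301, Silver 5.206.
Lower quotas: Red 3, Blue 1, Green 5, Gold 10, Silver 5 (sum 24, leaving 2 seats).
Remainders in descending order: Red 0.841, Blue 0.537, Gold 0.301, Silver 0.206, Green 0.115.
The surplus seats go to Red, Blue.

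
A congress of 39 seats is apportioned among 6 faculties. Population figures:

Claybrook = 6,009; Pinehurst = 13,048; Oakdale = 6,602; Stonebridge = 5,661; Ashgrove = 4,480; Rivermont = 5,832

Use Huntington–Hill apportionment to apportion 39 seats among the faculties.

With divisor 1055: modified quotas Claybrook 5.696, Pinehurst 12.368, Oakdale 6.258, Stonebridge 5.366, Ashgrove 4.246, Rivermont 5.528.
Geometric-mean thresholds: Claybrook √(5·6)=5.477, Pinehurst √(12·13)=12.490, Oakdale √(6·7)=6.481, Stonebridge √(5·6)=5.477, Ashgrove √(4·5)=4.472, Rivermont √(5·6)=5.477.
Each quota rounded against its threshold gives Claybrook 6, Pinehurst 12, Oakdale 6, Stonebridge 5, Ashgrove 4, Rivermont 6 (total 39).

Claybrook=6, Pinehurst=12, Oakdale=6, Stonebridge=5, Ashgrove=4, Rivermont=6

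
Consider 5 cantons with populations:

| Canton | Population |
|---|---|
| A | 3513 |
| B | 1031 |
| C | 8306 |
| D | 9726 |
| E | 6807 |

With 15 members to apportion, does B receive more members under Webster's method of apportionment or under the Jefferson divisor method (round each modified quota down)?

Webster: A 2, B 1, C 4, D 5, E 3.
Jefferson: A 2, B 0, C 4, D 5, E 4.
B gets 1 under Webster and 0 under Jefferson.

Webster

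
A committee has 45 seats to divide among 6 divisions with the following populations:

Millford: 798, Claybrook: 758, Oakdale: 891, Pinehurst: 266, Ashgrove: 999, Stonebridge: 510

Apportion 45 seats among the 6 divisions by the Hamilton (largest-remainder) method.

The standard divisor is 4222/45 ≈ 93.822.
Standard quotas: Millford 8.505, Claybrook 8.079, Oakdale 9.497, Pinehurst 2.835, Ashgrove 10.648, Stonebridge 5.436.
Lower quotas: Millford 8, Claybrook 8, Oakdale 9, Pinehurst 2, Ashgrove 10, Stonebridge 5 (sum 42, leaving 3 seats).
Remainders in descending order: Pinehurst 0.835, Ashgrove 0.648, Millford 0.505, Oakdale 0.497, Stonebridge 0.436, Claybrook 0.079.
The surplus seats go to Pinehurst, Ashgrove, Millford.

Millford: 9, Claybrook: 8, Oakdale: 9, Pinehurst: 3, Ashgrove: 11, Stonebridge: 5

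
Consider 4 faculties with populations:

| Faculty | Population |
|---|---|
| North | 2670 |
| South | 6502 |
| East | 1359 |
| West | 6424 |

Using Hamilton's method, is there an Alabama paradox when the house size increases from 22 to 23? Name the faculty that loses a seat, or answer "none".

North

At 22 seats: North 4, South 8, East 2, West 8.
At 23 seats: North 3, South 9, East 2, West 9.
North drops from 4 to 3.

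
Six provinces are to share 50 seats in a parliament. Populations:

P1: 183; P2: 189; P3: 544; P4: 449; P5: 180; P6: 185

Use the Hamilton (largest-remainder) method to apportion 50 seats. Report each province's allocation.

The standard divisor is 1730/50 ≈ 34.6.
Standard quotas: P1 5.289, P2 5.462, P3 15.723, P4 12.977, P5 5.202, P6 5.347.
Lower quotas: P1 5, P2 5, P3 15, P4 12, P5 5, P6 5 (sum 47, leaving 3 seats).
Remainders in descending order: P4 0.977, P3 0.723, P2 0.462, P6 0.347, P1 0.289, P5 0.202.
The surplus seats go to P4, P3, P2.

P1 5, P2 6, P3 16, P4 13, P5 5, P6 5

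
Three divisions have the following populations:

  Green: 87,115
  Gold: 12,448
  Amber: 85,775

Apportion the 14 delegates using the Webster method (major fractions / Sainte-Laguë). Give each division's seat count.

Standard divisor 185338/14 ≈ 13238.429; standard quotas: Green 6.580, Gold 0.940, Amber 6.479.
Rounding to the nearest integer gives Green 7, Gold 1, Amber 6 — total 14, matching the house size, so no adjustment is needed.

Green 7, Gold 1, Amber 6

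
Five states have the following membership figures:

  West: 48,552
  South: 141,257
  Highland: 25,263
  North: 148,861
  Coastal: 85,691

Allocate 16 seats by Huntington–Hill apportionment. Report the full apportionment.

With divisor 29382: modified quotas West 1.652, South 4.808, Highland 0.860, North 5.066, Coastal 2.916.
Geometric-mean thresholds: West √(1·2)=1.414, South √(4·5)=4.472, Highland (min 1), North √(5·6)=5.477, Coastal √(2·3)=2.449.
Each quota rounded against its threshold gives West 2, South 5, Highland 1, North 5, Coastal 3 (total 16).

West: 2; South: 5; Highland: 1; North: 5; Coastal: 3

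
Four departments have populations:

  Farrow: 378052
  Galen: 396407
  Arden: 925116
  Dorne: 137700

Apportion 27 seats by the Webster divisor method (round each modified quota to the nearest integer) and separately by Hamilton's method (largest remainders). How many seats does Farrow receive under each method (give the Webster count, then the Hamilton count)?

Webster: Farrow 6, Galen 6, Arden 13, Dorne 2.
Hamilton: Farrow 5, Galen 6, Arden 14, Dorne 2.
Farrow gets 6 under Webster and 5 under Hamilton.

6 and 5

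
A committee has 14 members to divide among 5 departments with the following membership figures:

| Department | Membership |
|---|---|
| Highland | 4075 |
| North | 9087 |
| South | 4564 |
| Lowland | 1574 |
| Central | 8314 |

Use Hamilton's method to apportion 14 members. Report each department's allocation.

Standard divisor: 27614 ÷ 14 ≈ 1972.429.
Standard quotas: Highland 2.0660, North 4.6070, South 2.3139, Lowland 0.7980, Central 4.2151.
Lower quotas: Highland 2, North 4, South 2, Lowland 0, Central 4 (sum 12, leaving 2 seats).
Remainders in descending order: Lowland 0.7980, North 0.6070, South 0.3139, Central 0.2151, Highland 0.0660.
The surplus seats go to Lowland, North.

Highland=2, North=5, South=2, Lowland=1, Central=4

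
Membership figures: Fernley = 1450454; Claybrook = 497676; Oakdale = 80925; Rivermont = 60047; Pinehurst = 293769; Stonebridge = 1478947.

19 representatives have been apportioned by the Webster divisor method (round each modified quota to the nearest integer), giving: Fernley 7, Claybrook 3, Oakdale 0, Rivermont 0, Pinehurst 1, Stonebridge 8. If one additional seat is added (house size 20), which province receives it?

Pinehurst

Priority for the next seat is population ÷ (current seats + 0.5).
Priorities: Fernley 193393.867, Claybrook 142193.143, Oakdale 161850.000, Rivermont 120094.000, Pinehurst 195846.000, Stonebridge 173993.765.
Highest priority: Pinehurst.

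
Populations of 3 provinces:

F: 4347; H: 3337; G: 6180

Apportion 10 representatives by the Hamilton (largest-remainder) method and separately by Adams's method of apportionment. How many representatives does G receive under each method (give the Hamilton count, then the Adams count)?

5 and 4

Hamilton: F 3, H 2, G 5.
Adams: F 3, H 3, G 4.
G gets 5 under Hamilton and 4 under Adams.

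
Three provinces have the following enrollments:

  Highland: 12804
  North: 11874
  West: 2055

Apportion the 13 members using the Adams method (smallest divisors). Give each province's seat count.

Highland=6; North=6; West=1

Standard divisor 26733/13 ≈ 2056.385; standard quotas: Highland 6.226, North 5.774, West 0.999.
Rounding up gives 7, 6, 1 = 14 seats, so the divisor must be adjusted.
With modified divisor 2300: modified quotas Highland 5.567, North 5.163, West 0.893.
Rounding up: Highland 6, North 6, West 1 (total 13).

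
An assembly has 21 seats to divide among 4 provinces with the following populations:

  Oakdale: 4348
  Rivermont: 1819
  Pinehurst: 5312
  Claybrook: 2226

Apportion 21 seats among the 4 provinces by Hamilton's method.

Total 13705; standard divisor 13705/21 ≈ 652.619.
Standard quotas: Oakdale 6.6624, Rivermont 2.7872, Pinehurst 8.1395, Claybrook 3.4109.
Lower quotas: Oakdale 6, Rivermont 2, Pinehurst 8, Claybrook 3 (sum 19, leaving 2 seats).
Remainders in descending order: Rivermont 0.7872, Oakdale 0.6624, Claybrook 0.4109, Pinehurst 0.1395.
Largest remainders: Rivermont, Oakdale receive the extra seats.

Oakdale=7, Rivermont=3, Pinehurst=8, Claybrook=3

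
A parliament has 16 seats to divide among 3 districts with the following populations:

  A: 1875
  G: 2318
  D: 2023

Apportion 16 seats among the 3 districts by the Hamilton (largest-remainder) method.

The standard divisor is 6216/16 ≈ 388.5.
Standard quotas: A 4.826, G 5.967, D 5.207.
Lower quotas: A 4, G 5, D 5 (sum 14, leaving 2 seats).
Remainders in descending order: G 0.967, A 0.826, D 0.207.
The surplus seats go to G, A.

A 5; G 6; D 5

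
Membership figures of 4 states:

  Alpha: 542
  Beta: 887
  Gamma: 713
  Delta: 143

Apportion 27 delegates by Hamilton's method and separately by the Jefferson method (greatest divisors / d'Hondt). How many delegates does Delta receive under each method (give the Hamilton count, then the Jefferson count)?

2 and 1

Hamilton: Alpha 6, Beta 11, Gamma 8, Delta 2.
Jefferson: Alpha 6, Beta 11, Gamma 9, Delta 1.
Delta gets 2 under Hamilton and 1 under Jefferson.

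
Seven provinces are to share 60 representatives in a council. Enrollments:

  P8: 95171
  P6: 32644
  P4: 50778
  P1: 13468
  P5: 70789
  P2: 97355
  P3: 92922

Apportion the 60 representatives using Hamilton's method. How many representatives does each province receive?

Total 453127; standard divisor 453127/60 ≈ 7552.117.
Standard quotas: P8 12.6019, P6 4.3225, P4 6.7237, P1 1.7833, P5 9.3734, P2 12.8911, P3 12.3041.
Lower quotas: P8 12, P6 4, P4 6, P1 1, P5 9, P2 12, P3 12 (sum 56, leaving 4 seats).
Remainders in descending order: P2 0.8911, P1 0.7833, P4 0.7237, P8 0.6019, P5 0.3734, P6 0.3225, P3 0.3041.
Largest remainders: P2, P1, P4, P8 receive the extra seats.

P8 13; P6 4; P4 7; P1 2; P5 9; P2 13; P3 12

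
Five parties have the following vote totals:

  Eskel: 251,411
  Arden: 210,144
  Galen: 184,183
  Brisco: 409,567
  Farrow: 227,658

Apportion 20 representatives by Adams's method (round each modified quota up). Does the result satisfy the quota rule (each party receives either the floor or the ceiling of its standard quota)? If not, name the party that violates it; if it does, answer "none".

Standard quotas: Eskel 3.919, Arden 3.276, Galen 2.871, Brisco 6.385, Farrow 3.549.
Adams allocation: Eskel 4, Arden 3, Galen 3, Brisco 6, Farrow 4.
Every allocation lies between the lower and upper quota.

none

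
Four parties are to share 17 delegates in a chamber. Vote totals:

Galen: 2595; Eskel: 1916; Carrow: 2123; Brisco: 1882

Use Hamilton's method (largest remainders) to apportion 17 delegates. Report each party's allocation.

Standard divisor: 8516 ÷ 17 ≈ 500.941.
Standard quotas: Galen 5.180, Eskel 3.825, Carrow 4.238, Brisco 3.757.
Lower quotas: Galen 5, Eskel 3, Carrow 4, Brisco 3 (sum 15, leaving 2 seats).
Remainders in descending order: Eskel 0.825, Brisco 0.757, Carrow 0.238, Galen 0.180.
The surplus seats go to Eskel, Brisco.

Galen 5, Eskel 4, Carrow 4, Brisco 4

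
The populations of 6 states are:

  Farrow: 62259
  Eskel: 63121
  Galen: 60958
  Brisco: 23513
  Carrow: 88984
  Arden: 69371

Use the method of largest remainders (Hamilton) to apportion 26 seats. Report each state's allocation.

Farrow=4; Eskel=5; Galen=4; Brisco=2; Carrow=6; Arden=5

The standard divisor is 368206/26 ≈ 14161.769.
Standard quotas: Farrow 4.3963, Eskel 4.4571, Galen 4.3044, Brisco 1.6603, Carrow 6.2834, Arden 4.8985.
Lower quotas: Farrow 4, Eskel 4, Galen 4, Brisco 1, Carrow 6, Arden 4 (sum 23, leaving 3 seats).
Remainders in descending order: Arden 0.8985, Brisco 0.6603, Eskel 0.4571, Farrow 0.3963, Galen 0.3044, Carrow 0.2834.
The surplus seats go to Arden, Brisco, Eskel.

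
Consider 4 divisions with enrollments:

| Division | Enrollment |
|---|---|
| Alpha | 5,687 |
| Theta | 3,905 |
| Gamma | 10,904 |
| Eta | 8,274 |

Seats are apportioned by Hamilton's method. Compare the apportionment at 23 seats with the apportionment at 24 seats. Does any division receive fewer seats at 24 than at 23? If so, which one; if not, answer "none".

At 23 seats: Alpha 4, Theta 3, Gamma 9, Eta 7.
At 24 seats: Alpha 5, Theta 3, Gamma 9, Eta 7.
No division's allocation decreased.

none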